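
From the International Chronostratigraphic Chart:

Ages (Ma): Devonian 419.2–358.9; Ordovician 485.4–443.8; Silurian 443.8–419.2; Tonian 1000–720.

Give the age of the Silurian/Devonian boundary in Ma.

419.2 Ma

The Silurian ends and the Devonian begins at 419.2 Ma.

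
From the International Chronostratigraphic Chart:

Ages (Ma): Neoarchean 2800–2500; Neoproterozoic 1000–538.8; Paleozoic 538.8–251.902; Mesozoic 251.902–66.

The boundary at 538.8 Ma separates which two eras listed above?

The Neoproterozoic ends at 538.8 Ma and the Paleozoic begins at 538.8 Ma, so they share that boundary.

Neoproterozoic and Paleozoic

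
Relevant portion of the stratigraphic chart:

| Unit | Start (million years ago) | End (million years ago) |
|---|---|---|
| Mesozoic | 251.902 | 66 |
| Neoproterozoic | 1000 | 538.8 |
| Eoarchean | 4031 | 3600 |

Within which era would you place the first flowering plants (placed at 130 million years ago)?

Mesozoic

130 Ma lies between 251.902 and 66 Ma, so it falls in the Mesozoic.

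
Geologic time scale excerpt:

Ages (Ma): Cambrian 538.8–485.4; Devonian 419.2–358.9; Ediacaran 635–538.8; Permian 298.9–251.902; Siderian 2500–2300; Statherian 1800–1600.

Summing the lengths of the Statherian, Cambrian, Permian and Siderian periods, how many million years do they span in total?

Duration is start − end for each: (1800 − 1600) + (538.8 − 485.4) + (298.9 − 251.902) + (2500 − 2300).
That is 200 + 53.4 + 46.998 + 200, which totals 500.398 million years.

500.398 million years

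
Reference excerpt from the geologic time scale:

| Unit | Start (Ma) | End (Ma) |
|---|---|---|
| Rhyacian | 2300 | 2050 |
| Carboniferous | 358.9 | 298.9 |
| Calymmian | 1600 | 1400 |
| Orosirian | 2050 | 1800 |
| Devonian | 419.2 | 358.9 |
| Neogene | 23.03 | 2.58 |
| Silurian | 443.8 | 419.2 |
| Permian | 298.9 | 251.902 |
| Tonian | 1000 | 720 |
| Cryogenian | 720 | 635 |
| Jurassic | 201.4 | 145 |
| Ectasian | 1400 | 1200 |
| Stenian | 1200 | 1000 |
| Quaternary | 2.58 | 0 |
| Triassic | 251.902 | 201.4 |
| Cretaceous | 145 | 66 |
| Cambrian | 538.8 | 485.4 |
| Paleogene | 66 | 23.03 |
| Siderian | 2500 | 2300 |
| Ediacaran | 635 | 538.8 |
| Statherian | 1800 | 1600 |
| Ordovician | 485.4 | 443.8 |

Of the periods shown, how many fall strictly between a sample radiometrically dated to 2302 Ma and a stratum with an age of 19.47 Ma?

The older date is 2302 Ma and the younger is 19.47 Ma.
Periods with start < 2302 and end > 19.47 Ma: Rhyacian (2300–2050), Orosirian (2050–1800), Statherian (1800–1600), Calymmian (1600–1400), Ectasian (1400–1200), Stenian (1200–1000), Tonian (1000–720), Cryogenian (720–635), Ediacaran (635–538.8), Cambrian (538.8–485.4), Ordovician (485.4–443.8), Silurian (443.8–419.2), Devonian (419.2–358.9), Carboniferous (358.9–298.9), Permian (298.9–251.902), Triassic (251.902–201.4), Jurassic (201.4–145), Cretaceous (145–66), Paleogene (66–23.03).
That is 19 complete periods.

19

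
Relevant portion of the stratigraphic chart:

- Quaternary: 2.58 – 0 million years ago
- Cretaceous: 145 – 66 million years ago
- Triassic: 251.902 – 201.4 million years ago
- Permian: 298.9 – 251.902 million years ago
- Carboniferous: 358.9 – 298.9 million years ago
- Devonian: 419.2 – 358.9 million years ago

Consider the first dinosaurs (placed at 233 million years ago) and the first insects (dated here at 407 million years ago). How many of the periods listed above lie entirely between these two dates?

2

407 Ma sits inside the Devonian (419.2–358.9) and 233 Ma inside the Triassic (251.902–201.4); neither of those is wholly between the two dates.
The listed periods lying completely between them are Carboniferous, Permian — 2 in all.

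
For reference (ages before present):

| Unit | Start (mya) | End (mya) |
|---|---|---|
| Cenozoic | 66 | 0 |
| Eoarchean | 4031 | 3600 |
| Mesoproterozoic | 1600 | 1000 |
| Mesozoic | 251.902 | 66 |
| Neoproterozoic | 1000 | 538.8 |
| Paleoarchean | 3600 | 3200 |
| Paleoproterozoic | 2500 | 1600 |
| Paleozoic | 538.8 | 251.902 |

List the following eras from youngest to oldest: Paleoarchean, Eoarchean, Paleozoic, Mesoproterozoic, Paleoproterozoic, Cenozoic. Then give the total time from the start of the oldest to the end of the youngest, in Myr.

From the excerpt: Paleoarchean 3600–3200; Eoarchean 4031–3600; Paleozoic 538.8–251.902; Mesoproterozoic 1600–1000; Paleoproterozoic 2500–1600; Cenozoic 66–0 (Ma).
Larger Ma is earlier, so the oldest is Eoarchean and the youngest is Cenozoic; youngest to oldest: Cenozoic, Paleozoic, Mesoproterozoic, Paleoproterozoic, Paleoarchean, Eoarchean.
Oldest start 4031 minus youngest end 0 gives 4031 Myr overall.

Cenozoic, Paleozoic, Mesoproterozoic, Paleoproterozoic, Paleoarchean, Eoarchean; total span 4031 Myr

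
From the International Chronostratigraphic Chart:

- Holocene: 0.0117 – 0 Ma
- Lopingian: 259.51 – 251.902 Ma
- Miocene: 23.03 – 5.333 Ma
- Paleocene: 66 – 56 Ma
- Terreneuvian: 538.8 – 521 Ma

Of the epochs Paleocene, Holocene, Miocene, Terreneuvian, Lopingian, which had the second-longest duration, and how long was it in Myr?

Durations: Paleocene 10; Holocene 0.0117; Miocene 17.697; Terreneuvian 17.8; Lopingian 7.608 Myr.
Sorted longest-first: Terreneuvian (17.8), Miocene (17.697), Paleocene (10), Lopingian (7.608), Holocene (0.0117).
The second longest is Miocene at 17.697 Myr.

Miocene, 17.697 million years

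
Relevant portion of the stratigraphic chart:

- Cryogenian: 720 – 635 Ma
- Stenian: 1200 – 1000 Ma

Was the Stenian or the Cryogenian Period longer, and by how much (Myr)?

Stenian, by 115 million years

Stenian: 1200 − 1000 = 200 Myr.
Cryogenian: 720 − 635 = 85 Myr.
Difference: 200 − 85 = 115 Myr, so the Stenian was longer.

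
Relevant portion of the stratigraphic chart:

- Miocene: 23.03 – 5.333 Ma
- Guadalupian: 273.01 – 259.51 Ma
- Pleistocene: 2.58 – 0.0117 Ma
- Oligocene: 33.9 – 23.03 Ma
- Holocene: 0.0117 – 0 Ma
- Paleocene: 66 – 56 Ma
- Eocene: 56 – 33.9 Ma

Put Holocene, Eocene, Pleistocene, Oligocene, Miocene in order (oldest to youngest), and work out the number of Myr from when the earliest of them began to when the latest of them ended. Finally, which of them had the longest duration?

Eocene, Oligocene, Miocene, Pleistocene, Holocene; total span 56 Myr; longest is Eocene

Start ages (Ma): Eocene 56, Oligocene 33.9, Miocene 23.03, Pleistocene 2.58, Holocene 0.0117.
Ordered oldest to youngest: Eocene, Oligocene, Miocene, Pleistocene, Holocene.
Span = 56 − 0 = 56 Myr.
Durations: Eocene 22.1, Miocene 17.697, Oligocene 10.87, Holocene 0.0117, Pleistocene 2.5683 → longest is Eocene (22.1 Myr).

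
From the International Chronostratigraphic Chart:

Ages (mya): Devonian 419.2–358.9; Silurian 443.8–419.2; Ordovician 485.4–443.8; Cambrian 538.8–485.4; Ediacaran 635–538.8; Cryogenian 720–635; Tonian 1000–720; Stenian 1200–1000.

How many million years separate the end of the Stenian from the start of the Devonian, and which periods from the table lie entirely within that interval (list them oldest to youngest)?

580.8 million years; Tonian, Cryogenian, Ediacaran, Cambrian, Ordovician, Silurian

End of Stenian = 1000 Ma; start of Devonian = 419.2 Ma.
Gap = 1000 − 419.2 = 580.8 Myr.
Periods wholly inside 1000–419.2 Ma: Tonian (1000–720), Cryogenian (720–635), Ediacaran (635–538.8), Cambrian (538.8–485.4), Ordovician (485.4–443.8), Silurian (443.8–419.2).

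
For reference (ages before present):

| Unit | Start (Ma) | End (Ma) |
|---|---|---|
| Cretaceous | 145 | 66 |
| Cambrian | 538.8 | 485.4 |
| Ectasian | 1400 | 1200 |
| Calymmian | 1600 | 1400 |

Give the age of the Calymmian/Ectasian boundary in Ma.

The Calymmian ends and the Ectasian begins at 1400 Ma.

1400 Ma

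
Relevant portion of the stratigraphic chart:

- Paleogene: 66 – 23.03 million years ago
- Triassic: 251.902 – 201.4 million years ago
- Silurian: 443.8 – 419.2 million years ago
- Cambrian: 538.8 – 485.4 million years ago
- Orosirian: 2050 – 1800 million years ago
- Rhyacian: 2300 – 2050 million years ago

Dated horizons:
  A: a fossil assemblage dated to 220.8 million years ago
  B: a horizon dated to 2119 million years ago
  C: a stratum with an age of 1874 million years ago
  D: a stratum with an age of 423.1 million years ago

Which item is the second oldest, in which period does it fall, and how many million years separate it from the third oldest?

Sorted oldest-first by Ma: B (2119), C (1874), D (423.1), A (220.8).
The second oldest is C at 1874 Ma, which lies in 2050–1800 Ma: the Orosirian.
The third oldest is D at 423.1 Ma; separation = |1874 − 423.1| = 1450.9 Myr.

C, in the Orosirian; 1450.9 million years to D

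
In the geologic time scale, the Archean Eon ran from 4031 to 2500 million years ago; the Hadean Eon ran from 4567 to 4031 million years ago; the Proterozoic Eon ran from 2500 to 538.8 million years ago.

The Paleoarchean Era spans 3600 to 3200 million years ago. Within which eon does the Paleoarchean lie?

Archean

The Paleoarchean (3600–3200 Ma) lies entirely within 4031–2500 Ma, the Archean Eon.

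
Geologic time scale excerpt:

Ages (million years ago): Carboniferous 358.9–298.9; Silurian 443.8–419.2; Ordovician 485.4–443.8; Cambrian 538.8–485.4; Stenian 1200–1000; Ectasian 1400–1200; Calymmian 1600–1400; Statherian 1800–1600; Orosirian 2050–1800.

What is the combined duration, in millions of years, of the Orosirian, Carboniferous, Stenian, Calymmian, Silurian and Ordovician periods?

Each duration: Orosirian = 250; Carboniferous = 60; Stenian = 200; Calymmian = 200; Silurian = 24.6; Ordovician = 41.6.
Sum: 250 + 60 + 200 + 200 + 24.6 + 41.6 = 776.2 Myr.

776.2 million years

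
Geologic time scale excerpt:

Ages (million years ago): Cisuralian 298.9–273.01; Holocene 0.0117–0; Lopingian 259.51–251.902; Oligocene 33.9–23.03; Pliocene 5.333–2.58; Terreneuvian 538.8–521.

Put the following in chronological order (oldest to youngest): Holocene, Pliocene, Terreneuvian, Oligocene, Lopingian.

Read off each span (Ma): Holocene 0.0117–0; Pliocene 5.333–2.58; Terreneuvian 538.8–521; Oligocene 33.9–23.03; Lopingian 259.51–251.902.
Larger Ma is older, so oldest→youngest is Terreneuvian, Lopingian, Oligocene, Pliocene, Holocene.

Terreneuvian → Lopingian → Oligocene → Pliocene → Holocene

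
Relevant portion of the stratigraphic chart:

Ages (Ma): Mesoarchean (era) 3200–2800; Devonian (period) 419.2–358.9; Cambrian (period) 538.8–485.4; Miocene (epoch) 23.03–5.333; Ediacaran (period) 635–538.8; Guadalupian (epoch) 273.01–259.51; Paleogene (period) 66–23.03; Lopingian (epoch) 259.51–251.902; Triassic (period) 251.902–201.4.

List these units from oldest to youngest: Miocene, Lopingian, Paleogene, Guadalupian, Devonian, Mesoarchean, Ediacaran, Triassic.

Mesoarchean, Ediacaran, Devonian, Guadalupian, Lopingian, Triassic, Paleogene, Miocene

Read off each span (Ma): Miocene 23.03–5.333; Lopingian 259.51–251.902; Paleogene 66–23.03; Guadalupian 273.01–259.51; Devonian 419.2–358.9; Mesoarchean 3200–2800; Ediacaran 635–538.8; Triassic 251.902–201.4.
Larger Ma is older, so oldest→youngest is Mesoarchean, Ediacaran, Devonian, Guadalupian, Lopingian, Triassic, Paleogene, Miocene.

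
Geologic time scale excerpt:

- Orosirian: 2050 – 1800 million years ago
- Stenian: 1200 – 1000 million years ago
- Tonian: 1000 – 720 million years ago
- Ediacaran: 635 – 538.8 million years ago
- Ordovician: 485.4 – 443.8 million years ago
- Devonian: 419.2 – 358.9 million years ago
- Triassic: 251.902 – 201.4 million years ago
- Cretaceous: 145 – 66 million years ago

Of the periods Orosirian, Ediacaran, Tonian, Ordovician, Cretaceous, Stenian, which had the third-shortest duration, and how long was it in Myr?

Ediacaran, 96.2 million years

Durations: Orosirian 250; Ediacaran 96.2; Tonian 280; Ordovician 41.6; Cretaceous 79; Stenian 200 Myr.
Sorted shortest-first: Ordovician (41.6), Cretaceous (79), Ediacaran (96.2), Stenian (200), Orosirian (250), Tonian (280).
The third shortest is Ediacaran at 96.2 Myr.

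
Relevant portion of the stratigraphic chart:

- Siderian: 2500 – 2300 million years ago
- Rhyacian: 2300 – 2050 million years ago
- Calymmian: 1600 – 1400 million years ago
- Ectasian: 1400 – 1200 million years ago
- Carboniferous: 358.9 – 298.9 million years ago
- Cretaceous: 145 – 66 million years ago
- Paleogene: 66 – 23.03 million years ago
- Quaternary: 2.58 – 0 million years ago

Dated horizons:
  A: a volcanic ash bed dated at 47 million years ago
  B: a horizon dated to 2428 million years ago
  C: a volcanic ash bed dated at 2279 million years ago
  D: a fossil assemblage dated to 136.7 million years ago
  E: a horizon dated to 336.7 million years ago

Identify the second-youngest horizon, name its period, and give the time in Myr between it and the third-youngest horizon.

D, in the Cretaceous; 200 million years to E

Sorted youngest-first by Ma: A (47), D (136.7), E (336.7), C (2279), B (2428).
The second youngest is D at 136.7 Ma, which lies in 145–66 Ma: the Cretaceous.
The third youngest is E at 336.7 Ma; separation = |136.7 − 336.7| = 200 Myr.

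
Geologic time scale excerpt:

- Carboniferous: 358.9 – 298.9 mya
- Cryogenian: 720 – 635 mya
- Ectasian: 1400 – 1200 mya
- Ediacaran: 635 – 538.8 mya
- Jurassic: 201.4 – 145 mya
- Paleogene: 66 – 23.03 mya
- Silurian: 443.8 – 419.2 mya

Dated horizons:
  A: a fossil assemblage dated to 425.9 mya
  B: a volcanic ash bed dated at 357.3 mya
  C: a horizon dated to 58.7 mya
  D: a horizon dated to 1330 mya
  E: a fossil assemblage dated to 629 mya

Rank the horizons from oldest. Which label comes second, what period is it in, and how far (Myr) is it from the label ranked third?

E, in the Ediacaran; 203.1 million years to A

Larger Ma means older, so oldest first: D 1330 > E 629 > A 425.9 > B 357.3 > C 58.7.
Counting 2 along gives E (629 Ma); the excerpt puts that inside the Ediacaran, 635–538.8 Ma.
Next in line is A (425.9 Ma), and 629 − 425.9 = 203.1 Myr.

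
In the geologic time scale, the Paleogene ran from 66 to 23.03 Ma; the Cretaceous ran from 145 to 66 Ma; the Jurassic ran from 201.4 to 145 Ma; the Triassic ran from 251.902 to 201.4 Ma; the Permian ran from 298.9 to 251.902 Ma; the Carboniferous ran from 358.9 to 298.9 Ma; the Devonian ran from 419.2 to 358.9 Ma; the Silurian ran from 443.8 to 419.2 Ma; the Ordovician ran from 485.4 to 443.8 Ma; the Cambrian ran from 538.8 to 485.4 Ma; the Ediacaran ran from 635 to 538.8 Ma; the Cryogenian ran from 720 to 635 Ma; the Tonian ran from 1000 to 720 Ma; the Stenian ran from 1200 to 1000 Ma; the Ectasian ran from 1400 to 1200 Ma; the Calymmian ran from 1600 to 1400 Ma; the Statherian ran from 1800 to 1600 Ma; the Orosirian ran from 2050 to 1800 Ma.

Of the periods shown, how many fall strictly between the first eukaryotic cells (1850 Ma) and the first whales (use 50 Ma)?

1850 Ma sits inside the Orosirian (2050–1800) and 50 Ma inside the Paleogene (66–23.03); neither of those is wholly between the two dates.
The listed periods lying completely between them are Statherian, Calymmian, Ectasian, Stenian, Tonian, Cryogenian, Ediacaran, Cambrian, Ordovician, Silurian, Devonian, Carboniferous, Permian, Triassic, Jurassic, Cretaceous — 16 in all.

16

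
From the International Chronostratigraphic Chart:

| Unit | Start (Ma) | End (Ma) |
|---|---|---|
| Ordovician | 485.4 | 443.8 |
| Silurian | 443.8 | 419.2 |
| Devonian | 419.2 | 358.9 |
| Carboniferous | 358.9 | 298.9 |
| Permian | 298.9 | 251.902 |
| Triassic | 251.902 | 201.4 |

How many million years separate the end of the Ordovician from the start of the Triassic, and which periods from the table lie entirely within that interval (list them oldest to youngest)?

The Ordovician closes at 443.8 Ma and the Triassic opens at 251.902 Ma, so the interval is 443.8 − 251.902 = 191.898 Myr.
A period fits inside if it starts at or after 443.8 Ma and ends at or before 251.902 Ma; oldest first that gives Silurian, Devonian, Carboniferous, Permian.

191.898 million years; Silurian, Devonian, Carboniferous, Permian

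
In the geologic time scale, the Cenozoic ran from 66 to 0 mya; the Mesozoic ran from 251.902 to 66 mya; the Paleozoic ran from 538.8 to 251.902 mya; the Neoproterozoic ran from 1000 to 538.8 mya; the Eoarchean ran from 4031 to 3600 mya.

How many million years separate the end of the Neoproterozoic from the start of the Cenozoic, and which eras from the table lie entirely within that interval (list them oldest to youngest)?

472.8 million years; Paleozoic, Mesozoic

End of Neoproterozoic = 538.8 Ma; start of Cenozoic = 66 Ma.
Gap = 538.8 − 66 = 472.8 Myr.
Eras wholly inside 538.8–66 Ma: Paleozoic (538.8–251.902), Mesozoic (251.902–66).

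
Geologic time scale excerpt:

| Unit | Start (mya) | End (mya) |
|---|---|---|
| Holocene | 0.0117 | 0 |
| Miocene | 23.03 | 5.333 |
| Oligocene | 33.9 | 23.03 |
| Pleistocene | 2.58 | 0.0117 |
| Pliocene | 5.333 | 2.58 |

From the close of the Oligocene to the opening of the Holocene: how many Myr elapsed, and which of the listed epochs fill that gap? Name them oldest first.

The Oligocene closes at 23.03 Ma and the Holocene opens at 0.0117 Ma, so the interval is 23.03 − 0.0117 = 23.0183 Myr.
An epoch fits inside if it starts at or after 23.03 Ma and ends at or before 0.0117 Ma; oldest first that gives Miocene, Pliocene, Pleistocene.

23.0183 million years; Miocene, Pliocene, Pleistocene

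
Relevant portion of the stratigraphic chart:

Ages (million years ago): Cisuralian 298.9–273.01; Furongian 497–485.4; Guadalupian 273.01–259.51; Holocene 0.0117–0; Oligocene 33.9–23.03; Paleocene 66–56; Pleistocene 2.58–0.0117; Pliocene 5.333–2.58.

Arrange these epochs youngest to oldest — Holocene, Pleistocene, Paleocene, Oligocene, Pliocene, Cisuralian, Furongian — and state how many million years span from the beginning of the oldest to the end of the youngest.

Holocene, Pleistocene, Pliocene, Oligocene, Paleocene, Cisuralian, Furongian; total span 497 Myr

From the excerpt: Holocene 0.0117–0; Pleistocene 2.58–0.0117; Paleocene 66–56; Oligocene 33.9–23.03; Pliocene 5.333–2.58; Cisuralian 298.9–273.01; Furongian 497–485.4 (Ma).
Larger Ma is earlier, so the oldest is Furongian and the youngest is Holocene; youngest to oldest: Holocene, Pleistocene, Pliocene, Oligocene, Paleocene, Cisuralian, Furongian.
Oldest start 497 minus youngest end 0 gives 497 Myr overall.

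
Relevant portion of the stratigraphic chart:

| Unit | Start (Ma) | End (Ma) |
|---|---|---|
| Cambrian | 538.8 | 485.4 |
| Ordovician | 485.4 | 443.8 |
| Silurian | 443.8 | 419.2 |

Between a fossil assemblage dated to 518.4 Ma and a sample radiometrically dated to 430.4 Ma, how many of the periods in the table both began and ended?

518.4 Ma sits inside the Cambrian (538.8–485.4) and 430.4 Ma inside the Silurian (443.8–419.2); neither of those is wholly between the two dates.
The listed periods lying completely between them are Ordovician — 1 in all.

1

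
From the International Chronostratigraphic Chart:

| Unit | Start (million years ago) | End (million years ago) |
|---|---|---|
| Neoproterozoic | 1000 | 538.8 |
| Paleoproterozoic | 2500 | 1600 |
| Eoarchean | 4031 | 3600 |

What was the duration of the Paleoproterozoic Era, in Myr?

2500 − 1600 = 900 million years.

900 million years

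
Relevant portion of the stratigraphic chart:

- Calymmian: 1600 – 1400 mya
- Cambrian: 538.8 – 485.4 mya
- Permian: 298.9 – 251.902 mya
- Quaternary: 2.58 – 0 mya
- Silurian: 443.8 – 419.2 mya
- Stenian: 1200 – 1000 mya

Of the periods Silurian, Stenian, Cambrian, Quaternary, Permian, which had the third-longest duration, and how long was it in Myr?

Permian, 46.998 million years

Start − end for each: Silurian 443.8 − 419.2 = 24.6; Stenian 1200 − 1000 = 200; Cambrian 538.8 − 485.4 = 53.4; Quaternary 2.58 − 0 = 2.58; Permian 298.9 − 251.902 = 46.998.
Ranking these from longest: Stenian > Cambrian > Permian > Silurian > Quaternary.
Position 3 in that ranking is Permian, which lasted 46.998 Myr.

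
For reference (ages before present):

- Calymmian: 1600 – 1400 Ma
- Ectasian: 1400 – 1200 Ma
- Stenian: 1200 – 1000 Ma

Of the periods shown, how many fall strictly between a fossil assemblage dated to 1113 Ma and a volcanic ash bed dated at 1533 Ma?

1

The older date is 1533 Ma and the younger is 1113 Ma.
Periods with start < 1533 and end > 1113 Ma: Ectasian (1400–1200).
That is 1 complete period.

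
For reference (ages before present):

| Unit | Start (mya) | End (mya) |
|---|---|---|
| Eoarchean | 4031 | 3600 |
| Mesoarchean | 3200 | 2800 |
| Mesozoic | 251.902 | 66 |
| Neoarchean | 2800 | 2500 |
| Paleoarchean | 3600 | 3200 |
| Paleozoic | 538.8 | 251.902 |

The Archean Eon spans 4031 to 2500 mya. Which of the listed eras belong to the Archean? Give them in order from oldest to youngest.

Eras with both bounds inside 4031–2500 Ma: Eoarchean (4031–3600), Paleoarchean (3600–3200), Mesoarchean (3200–2800), Neoarchean (2800–2500).

Eoarchean, Paleoarchean, Mesoarchean, Neoarchean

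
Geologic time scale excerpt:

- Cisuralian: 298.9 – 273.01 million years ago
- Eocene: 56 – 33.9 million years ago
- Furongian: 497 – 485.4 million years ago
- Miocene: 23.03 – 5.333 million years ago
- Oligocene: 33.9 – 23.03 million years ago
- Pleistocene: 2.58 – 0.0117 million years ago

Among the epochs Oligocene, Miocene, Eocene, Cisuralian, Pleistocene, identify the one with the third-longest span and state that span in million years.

Durations: Oligocene 10.87; Miocene 17.697; Eocene 22.1; Cisuralian 25.89; Pleistocene 2.5683 Myr.
Sorted longest-first: Cisuralian (25.89), Eocene (22.1), Miocene (17.697), Oligocene (10.87), Pleistocene (2.5683).
The third longest is Miocene at 17.697 Myr.

Miocene, 17.697 million years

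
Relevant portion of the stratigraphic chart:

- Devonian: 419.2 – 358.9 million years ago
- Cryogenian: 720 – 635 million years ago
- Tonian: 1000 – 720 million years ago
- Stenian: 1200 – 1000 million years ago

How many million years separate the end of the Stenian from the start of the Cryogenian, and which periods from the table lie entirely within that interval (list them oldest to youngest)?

280 million years; Tonian

The Stenian closes at 1000 Ma and the Cryogenian opens at 720 Ma, so the interval is 1000 − 720 = 280 Myr.
A period fits inside if it starts at or after 1000 Ma and ends at or before 720 Ma; oldest first that gives Tonian.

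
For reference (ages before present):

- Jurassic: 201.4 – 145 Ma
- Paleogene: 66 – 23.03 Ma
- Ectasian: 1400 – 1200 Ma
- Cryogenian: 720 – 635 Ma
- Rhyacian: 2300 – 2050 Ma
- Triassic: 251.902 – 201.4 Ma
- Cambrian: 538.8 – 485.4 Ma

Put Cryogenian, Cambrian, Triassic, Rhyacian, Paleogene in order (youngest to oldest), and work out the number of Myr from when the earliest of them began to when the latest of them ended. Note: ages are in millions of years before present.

Start ages (Ma): Rhyacian 2300, Cryogenian 720, Cambrian 538.8, Triassic 251.902, Paleogene 66.
Ordered youngest to oldest: Paleogene, Triassic, Cambrian, Cryogenian, Rhyacian.
Span = 2300 − 23.03 = 2276.97 Myr.

Paleogene → Triassic → Cambrian → Cryogenian → Rhyacian; total span 2276.97 Myr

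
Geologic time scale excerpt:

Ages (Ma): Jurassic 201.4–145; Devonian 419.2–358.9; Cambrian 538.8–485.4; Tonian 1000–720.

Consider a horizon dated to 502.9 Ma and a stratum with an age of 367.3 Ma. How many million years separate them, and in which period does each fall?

135.6 million years apart; the first in the Cambrian, the second in the Devonian

Elapsed time: 502.9 − 367.3 = 135.6 Myr.
502.9 Ma lies within 538.8–485.4 Ma: Cambrian.
367.3 Ma lies within 419.2–358.9 Ma: Devonian.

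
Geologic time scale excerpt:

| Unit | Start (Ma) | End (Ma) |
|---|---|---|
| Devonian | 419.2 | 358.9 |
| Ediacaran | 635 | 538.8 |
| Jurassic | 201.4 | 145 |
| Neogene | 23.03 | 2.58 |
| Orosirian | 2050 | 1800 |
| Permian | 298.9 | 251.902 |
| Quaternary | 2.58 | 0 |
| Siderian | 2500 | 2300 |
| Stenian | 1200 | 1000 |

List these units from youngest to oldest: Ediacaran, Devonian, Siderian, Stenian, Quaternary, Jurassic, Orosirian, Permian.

Quaternary → Jurassic → Permian → Devonian → Ediacaran → Stenian → Orosirian → Siderian

Read off each span (Ma): Ediacaran 635–538.8; Devonian 419.2–358.9; Siderian 2500–2300; Stenian 1200–1000; Quaternary 2.58–0; Jurassic 201.4–145; Orosirian 2050–1800; Permian 298.9–251.902.
Larger Ma is older, so oldest→youngest is Siderian, Orosirian, Stenian, Ediacaran, Devonian, Permian, Jurassic, Quaternary; reverse it for youngest→oldest.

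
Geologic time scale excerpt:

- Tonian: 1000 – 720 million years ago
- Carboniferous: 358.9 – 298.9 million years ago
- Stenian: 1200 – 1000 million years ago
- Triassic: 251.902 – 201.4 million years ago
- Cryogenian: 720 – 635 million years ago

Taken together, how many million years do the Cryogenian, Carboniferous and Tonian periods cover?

Each duration: Cryogenian = 85; Carboniferous = 60; Tonian = 280.
Sum: 85 + 60 + 280 = 425 Myr.

425 million years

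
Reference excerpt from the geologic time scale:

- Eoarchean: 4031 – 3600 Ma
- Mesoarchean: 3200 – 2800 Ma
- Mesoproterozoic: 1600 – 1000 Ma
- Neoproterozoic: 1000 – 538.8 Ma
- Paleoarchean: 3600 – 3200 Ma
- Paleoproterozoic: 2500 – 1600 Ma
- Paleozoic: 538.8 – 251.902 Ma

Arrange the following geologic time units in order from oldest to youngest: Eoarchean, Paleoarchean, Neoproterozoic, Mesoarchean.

Sorting by start age (descending Ma, since larger Ma = older): Eoarchean start 4031, Paleoarchean start 3600, Mesoarchean start 3200, Neoproterozoic start 1000.

Eoarchean, then Paleoarchean, then Mesoarchean, then Neoproterozoic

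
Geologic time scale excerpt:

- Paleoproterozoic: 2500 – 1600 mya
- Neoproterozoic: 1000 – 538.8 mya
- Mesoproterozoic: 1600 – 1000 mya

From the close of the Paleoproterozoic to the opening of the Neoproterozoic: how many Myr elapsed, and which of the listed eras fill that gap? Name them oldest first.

600 million years; Mesoproterozoic

End of Paleoproterozoic = 1600 Ma; start of Neoproterozoic = 1000 Ma.
Gap = 1600 − 1000 = 600 Myr.
Eras wholly inside 1600–1000 Ma: Mesoproterozoic (1600–1000).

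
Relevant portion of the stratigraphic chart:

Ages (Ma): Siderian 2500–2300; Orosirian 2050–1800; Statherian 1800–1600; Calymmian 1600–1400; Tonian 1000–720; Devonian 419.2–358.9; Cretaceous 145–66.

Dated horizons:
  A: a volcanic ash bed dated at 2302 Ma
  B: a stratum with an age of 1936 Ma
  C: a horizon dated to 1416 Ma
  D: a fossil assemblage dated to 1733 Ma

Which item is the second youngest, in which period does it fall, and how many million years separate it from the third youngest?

Sorted youngest-first by Ma: C (1416), D (1733), B (1936), A (2302).
The second youngest is D at 1733 Ma, which lies in 1800–1600 Ma: the Statherian.
The third youngest is B at 1936 Ma; separation = |1733 − 1936| = 203 Myr.

D, in the Statherian; 203 million years to B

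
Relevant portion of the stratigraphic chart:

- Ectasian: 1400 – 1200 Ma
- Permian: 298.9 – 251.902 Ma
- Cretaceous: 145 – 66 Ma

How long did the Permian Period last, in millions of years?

46.998 million years

298.9 − 251.902 = 46.998 million years.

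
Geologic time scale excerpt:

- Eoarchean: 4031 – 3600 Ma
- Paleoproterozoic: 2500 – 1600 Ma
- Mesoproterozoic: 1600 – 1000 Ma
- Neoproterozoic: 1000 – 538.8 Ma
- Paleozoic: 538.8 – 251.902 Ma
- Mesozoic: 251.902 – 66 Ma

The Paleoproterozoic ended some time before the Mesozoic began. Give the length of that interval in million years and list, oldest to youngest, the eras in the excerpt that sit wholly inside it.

1348.098 million years; Mesoproterozoic, Neoproterozoic, Paleozoic

The Paleoproterozoic closes at 1600 Ma and the Mesozoic opens at 251.902 Ma, so the interval is 1600 − 251.902 = 1348.098 Myr.
An era fits inside if it starts at or after 1600 Ma and ends at or before 251.902 Ma; oldest first that gives Mesoproterozoic, Neoproterozoic, Paleozoic.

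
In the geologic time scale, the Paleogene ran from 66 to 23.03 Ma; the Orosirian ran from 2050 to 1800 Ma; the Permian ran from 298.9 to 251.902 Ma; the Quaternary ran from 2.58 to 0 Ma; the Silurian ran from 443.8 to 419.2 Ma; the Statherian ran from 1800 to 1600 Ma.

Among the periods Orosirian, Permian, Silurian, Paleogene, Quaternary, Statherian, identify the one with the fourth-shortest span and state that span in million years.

Permian, 46.998 million years

Durations: Orosirian 250; Permian 46.998; Silurian 24.6; Paleogene 42.97; Quaternary 2.58; Statherian 200 Myr.
Sorted shortest-first: Quaternary (2.58), Silurian (24.6), Paleogene (42.97), Permian (46.998), Statherian (200), Orosirian (250).
The fourth shortest is Permian at 46.998 Myr.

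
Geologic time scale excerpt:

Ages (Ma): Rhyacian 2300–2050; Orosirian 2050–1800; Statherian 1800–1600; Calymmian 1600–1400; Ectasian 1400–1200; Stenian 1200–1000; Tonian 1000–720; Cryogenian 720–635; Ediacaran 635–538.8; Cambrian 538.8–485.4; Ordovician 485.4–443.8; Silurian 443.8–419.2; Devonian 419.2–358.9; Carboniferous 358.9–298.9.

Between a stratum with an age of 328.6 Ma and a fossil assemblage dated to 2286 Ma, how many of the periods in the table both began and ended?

12

2286 Ma sits inside the Rhyacian (2300–2050) and 328.6 Ma inside the Carboniferous (358.9–298.9); neither of those is wholly between the two dates.
The listed periods lying completely between them are Orosirian, Statherian, Calymmian, Ectasian, Stenian, Tonian, Cryogenian, Ediacaran, Cambrian, Ordovician, Silurian, Devonian — 12 in all.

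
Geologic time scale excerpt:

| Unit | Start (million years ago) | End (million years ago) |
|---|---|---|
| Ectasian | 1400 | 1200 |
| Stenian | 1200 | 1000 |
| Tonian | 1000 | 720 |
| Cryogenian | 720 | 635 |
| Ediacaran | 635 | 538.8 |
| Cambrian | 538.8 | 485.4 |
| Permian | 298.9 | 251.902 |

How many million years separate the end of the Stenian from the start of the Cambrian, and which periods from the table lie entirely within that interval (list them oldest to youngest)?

End of Stenian = 1000 Ma; start of Cambrian = 538.8 Ma.
Gap = 1000 − 538.8 = 461.2 Myr.
Periods wholly inside 1000–538.8 Ma: Tonian (1000–720), Cryogenian (720–635), Ediacaran (635–538.8).

461.2 million years; Tonian, Cryogenian, Ediacaran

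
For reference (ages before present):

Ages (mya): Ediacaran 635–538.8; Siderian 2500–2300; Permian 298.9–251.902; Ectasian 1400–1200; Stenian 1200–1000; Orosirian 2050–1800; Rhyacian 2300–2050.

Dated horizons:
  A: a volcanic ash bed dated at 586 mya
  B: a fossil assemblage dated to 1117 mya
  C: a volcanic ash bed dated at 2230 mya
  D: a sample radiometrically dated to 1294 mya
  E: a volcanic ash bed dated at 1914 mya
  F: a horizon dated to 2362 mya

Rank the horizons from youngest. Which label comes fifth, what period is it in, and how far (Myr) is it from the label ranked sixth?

C, in the Rhyacian; 132 million years to F

Smaller Ma means younger, so youngest first: A 586 < B 1117 < D 1294 < E 1914 < C 2230 < F 2362.
Counting 5 along gives C (2230 Ma); the excerpt puts that inside the Rhyacian, 2300–2050 Ma.
Next in line is F (2362 Ma), and 2362 − 2230 = 132 Myr.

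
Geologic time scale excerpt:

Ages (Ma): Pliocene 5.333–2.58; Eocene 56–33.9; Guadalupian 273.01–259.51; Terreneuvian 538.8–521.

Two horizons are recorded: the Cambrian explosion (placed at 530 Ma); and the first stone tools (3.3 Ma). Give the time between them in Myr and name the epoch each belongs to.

Elapsed time: 530 − 3.3 = 526.7 Myr.
530 Ma lies within 538.8–521 Ma: Terreneuvian.
3.3 Ma lies within 5.333–2.58 Ma: Pliocene.

526.7 million years apart; the first in the Terreneuvian, the second in the Pliocene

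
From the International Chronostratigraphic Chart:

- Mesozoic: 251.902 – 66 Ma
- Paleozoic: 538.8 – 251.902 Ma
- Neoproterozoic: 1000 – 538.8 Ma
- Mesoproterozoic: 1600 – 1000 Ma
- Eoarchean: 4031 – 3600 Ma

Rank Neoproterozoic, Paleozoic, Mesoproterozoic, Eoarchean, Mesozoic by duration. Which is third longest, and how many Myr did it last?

Eoarchean, 431 million years

Durations: Neoproterozoic 461.2; Paleozoic 286.898; Mesoproterozoic 600; Eoarchean 431; Mesozoic 185.902 Myr.
Sorted longest-first: Mesoproterozoic (600), Neoproterozoic (461.2), Eoarchean (431), Paleozoic (286.898), Mesozoic (185.902).
The third longest is Eoarchean at 431 Myr.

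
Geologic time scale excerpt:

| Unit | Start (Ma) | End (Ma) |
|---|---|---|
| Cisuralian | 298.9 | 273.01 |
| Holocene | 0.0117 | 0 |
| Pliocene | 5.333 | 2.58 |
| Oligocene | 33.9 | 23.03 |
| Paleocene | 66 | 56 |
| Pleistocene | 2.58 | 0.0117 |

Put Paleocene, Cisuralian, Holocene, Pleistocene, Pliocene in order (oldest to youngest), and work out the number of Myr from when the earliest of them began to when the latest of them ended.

From the excerpt: Paleocene 66–56; Cisuralian 298.9–273.01; Holocene 0.0117–0; Pleistocene 2.58–0.0117; Pliocene 5.333–2.58 (Ma).
Larger Ma is earlier, so the oldest is Cisuralian and the youngest is Holocene; oldest to youngest: Cisuralian, Paleocene, Pliocene, Pleistocene, Holocene.
Oldest start 298.9 minus youngest end 0 gives 298.9 Myr overall.

Cisuralian, Paleocene, Pliocene, Pleistocene, Holocene; total span 298.9 Myr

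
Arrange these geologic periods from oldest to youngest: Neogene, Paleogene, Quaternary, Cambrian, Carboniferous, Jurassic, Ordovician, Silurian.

Group by era (each group listed oldest first) — Paleozoic: Cambrian, Ordovician, Silurian, Carboniferous; Mesozoic: Jurassic; Cenozoic: Paleogene, Neogene, Quaternary. The eras run Paleozoic → Mesozoic → Cenozoic. Concatenating the groups in that era order gives oldest to youngest directly.

Cambrian, Ordovician, Silurian, Carboniferous, Jurassic, Paleogene, Neogene, Quaternary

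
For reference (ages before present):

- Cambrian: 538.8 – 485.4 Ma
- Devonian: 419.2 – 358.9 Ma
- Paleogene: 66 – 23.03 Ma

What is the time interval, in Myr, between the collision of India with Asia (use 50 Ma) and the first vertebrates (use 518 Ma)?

468 million years

518 − 50 = 468 million years.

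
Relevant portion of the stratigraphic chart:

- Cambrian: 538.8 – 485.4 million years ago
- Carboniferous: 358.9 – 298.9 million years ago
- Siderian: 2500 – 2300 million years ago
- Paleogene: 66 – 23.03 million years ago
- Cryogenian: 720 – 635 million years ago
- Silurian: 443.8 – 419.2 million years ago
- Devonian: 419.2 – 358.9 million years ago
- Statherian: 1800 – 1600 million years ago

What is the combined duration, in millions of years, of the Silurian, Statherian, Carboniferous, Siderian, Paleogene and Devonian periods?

587.87 million years

Duration is start − end for each: (443.8 − 419.2) + (1800 − 1600) + (358.9 − 298.9) + (2500 − 2300) + (66 − 23.03) + (419.2 − 358.9).
That is 24.6 + 200 + 60 + 200 + 42.97 + 60.3, which totals 587.87 million years.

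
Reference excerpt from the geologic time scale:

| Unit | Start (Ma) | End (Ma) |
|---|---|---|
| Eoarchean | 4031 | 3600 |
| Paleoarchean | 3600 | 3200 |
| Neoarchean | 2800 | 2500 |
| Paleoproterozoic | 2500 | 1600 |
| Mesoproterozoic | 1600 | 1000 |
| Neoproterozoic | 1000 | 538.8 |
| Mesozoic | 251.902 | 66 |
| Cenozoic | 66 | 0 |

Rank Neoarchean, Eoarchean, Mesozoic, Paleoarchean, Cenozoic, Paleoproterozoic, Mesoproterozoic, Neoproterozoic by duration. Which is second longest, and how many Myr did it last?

Start − end for each: Neoarchean 2800 − 2500 = 300; Eoarchean 4031 − 3600 = 431; Mesozoic 251.902 − 66 = 185.902; Paleoarchean 3600 − 3200 = 400; Cenozoic 66 − 0 = 66; Paleoproterozoic 2500 − 1600 = 900; Mesoproterozoic 1600 − 1000 = 600; Neoproterozoic 1000 − 538.8 = 461.2.
Ranking these from longest: Paleoproterozoic > Mesoproterozoic > Neoproterozoic > Eoarchean > Paleoarchean > Neoarchean > Mesozoic > Cenozoic.
Position 2 in that ranking is Mesoproterozoic, which lasted 600 Myr.

Mesoproterozoic, 600 million years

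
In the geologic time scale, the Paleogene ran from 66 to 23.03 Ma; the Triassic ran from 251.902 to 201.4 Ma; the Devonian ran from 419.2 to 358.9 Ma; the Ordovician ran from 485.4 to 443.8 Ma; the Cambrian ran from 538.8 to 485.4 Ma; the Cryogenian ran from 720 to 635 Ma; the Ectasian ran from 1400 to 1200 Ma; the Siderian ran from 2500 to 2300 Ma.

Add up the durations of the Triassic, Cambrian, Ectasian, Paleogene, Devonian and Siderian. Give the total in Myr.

607.172 million years

Each duration: Triassic = 50.502; Cambrian = 53.4; Ectasian = 200; Paleogene = 42.97; Devonian = 60.3; Siderian = 200.
Sum: 50.502 + 53.4 + 200 + 42.97 + 60.3 + 200 = 607.172 Myr.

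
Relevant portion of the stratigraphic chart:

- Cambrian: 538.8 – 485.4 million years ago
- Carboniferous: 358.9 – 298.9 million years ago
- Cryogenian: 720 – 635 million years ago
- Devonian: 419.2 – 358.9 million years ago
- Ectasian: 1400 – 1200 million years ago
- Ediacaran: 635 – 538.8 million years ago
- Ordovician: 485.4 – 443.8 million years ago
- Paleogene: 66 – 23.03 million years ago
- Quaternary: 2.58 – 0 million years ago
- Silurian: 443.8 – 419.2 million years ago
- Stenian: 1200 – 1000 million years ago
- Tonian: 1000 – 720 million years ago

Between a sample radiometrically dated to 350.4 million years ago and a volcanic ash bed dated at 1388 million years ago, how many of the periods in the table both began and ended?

8

The older date is 1388 Ma and the younger is 350.4 Ma.
Periods with start < 1388 and end > 350.4 Ma: Stenian (1200–1000), Tonian (1000–720), Cryogenian (720–635), Ediacaran (635–538.8), Cambrian (538.8–485.4), Ordovician (485.4–443.8), Silurian (443.8–419.2), Devonian (419.2–358.9).
That is 8 complete periods.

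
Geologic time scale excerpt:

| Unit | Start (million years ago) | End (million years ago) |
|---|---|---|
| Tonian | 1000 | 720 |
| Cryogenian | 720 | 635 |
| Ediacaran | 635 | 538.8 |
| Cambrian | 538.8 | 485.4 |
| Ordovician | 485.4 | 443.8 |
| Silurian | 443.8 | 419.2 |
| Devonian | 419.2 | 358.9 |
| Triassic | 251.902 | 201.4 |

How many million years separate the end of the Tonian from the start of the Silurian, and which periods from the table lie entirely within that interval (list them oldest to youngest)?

End of Tonian = 720 Ma; start of Silurian = 443.8 Ma.
Gap = 720 − 443.8 = 276.2 Myr.
Periods wholly inside 720–443.8 Ma: Cryogenian (720–635), Ediacaran (635–538.8), Cambrian (538.8–485.4), Ordovician (485.4–443.8).

276.2 million years; Cryogenian, Ediacaran, Cambrian, Ordovician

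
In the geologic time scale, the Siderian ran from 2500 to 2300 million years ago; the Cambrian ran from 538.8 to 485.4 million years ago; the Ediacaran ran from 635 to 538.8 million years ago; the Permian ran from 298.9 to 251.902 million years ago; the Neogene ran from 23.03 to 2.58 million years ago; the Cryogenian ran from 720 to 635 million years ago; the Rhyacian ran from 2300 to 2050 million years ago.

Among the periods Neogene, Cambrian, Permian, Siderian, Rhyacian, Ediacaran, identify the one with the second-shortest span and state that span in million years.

Durations: Neogene 20.45; Cambrian 53.4; Permian 46.998; Siderian 200; Rhyacian 250; Ediacaran 96.2 Myr.
Sorted shortest-first: Neogene (20.45), Permian (46.998), Cambrian (53.4), Ediacaran (96.2), Siderian (200), Rhyacian (250).
The second shortest is Permian at 46.998 Myr.

Permian, 46.998 million years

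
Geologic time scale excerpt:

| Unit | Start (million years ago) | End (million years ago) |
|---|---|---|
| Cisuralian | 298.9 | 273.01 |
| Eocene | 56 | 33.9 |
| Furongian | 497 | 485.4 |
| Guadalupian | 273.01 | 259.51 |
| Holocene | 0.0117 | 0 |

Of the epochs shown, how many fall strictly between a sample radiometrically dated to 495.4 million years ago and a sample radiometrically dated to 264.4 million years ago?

1

The older date is 495.4 Ma and the younger is 264.4 Ma.
Epochs with start < 495.4 and end > 264.4 Ma: Cisuralian (298.9–273.01).
That is 1 complete epoch.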